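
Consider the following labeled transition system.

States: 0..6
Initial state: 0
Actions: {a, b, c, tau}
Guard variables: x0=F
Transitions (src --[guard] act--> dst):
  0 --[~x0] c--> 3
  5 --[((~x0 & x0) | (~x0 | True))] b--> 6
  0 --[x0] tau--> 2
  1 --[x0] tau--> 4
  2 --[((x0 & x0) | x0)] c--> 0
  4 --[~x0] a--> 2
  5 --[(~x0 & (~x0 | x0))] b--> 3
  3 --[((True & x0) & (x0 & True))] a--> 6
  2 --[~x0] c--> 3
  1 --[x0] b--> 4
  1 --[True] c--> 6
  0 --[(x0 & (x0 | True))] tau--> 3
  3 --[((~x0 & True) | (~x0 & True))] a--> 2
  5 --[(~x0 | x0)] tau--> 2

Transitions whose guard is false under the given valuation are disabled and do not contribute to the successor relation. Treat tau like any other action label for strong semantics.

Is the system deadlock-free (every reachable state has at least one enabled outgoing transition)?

Answer: DEADLOCK-FREE

Analysis:
Reachable = {0,2,3}
  0: c→3  [deg 1]
  2: c→3  [deg 1]
  3: a→2  [deg 1]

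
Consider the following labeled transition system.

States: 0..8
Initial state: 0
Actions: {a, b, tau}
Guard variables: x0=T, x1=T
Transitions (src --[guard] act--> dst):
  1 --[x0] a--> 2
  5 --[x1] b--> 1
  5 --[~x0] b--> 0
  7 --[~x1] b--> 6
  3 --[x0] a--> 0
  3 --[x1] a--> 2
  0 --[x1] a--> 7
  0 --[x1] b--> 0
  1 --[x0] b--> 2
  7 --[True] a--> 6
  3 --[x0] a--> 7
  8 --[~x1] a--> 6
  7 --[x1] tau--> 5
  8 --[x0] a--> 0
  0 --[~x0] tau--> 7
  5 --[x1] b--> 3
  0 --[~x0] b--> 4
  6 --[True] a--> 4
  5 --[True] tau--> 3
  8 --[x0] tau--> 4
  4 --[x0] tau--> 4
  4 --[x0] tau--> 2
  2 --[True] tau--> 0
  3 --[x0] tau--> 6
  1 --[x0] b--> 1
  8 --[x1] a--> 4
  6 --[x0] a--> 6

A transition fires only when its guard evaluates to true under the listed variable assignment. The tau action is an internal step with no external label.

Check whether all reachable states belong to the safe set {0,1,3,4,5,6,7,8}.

Answer: INVARIANT VIOLATED at state 2

Working:
Allowed set {0,1,3,4,5,6,7,8}
Reachable = {0,1,2,3,4,5,6,7}
  0: ok
  1: ok
  2: VIOLATES
  3: ok
  4: ok
  5: ok
  6: ok
  7: ok
witness against invariant: a·a·a·tau → 2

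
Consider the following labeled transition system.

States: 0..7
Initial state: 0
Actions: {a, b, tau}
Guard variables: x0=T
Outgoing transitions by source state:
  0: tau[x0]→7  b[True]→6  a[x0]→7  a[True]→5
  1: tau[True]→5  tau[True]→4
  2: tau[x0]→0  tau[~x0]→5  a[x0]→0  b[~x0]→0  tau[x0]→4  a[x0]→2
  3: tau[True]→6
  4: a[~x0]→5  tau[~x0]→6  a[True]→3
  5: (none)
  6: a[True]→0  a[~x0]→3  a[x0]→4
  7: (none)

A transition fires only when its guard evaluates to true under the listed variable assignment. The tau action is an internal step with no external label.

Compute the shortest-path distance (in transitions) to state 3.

Answer: 3

Analysis:
BFS to 3:
  L0 = {0}
  L1 = {5,6,7}
  L2 = {4}
  L3 = {3}
depth(3)=3, e.g. b·a·a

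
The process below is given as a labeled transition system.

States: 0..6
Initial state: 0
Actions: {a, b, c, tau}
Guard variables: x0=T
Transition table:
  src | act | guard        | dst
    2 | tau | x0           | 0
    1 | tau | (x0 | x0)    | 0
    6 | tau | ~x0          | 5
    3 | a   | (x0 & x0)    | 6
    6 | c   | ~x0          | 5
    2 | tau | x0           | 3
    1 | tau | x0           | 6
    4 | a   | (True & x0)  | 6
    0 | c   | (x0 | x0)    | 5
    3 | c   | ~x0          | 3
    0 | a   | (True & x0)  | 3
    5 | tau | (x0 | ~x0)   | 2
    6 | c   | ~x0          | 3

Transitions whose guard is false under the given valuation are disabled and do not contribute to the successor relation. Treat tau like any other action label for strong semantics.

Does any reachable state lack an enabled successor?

Answer: DEADLOCK at state 6

Analysis:
Reach set: {0,2,3,5,6}
  0: a→3  c→5  [deg 2]
  2: tau→0  tau→3  [deg 2]
  3: a→6  [deg 1]
  5: tau→2  [deg 1]
  6: ∅  [no exit]
witness 6: a·a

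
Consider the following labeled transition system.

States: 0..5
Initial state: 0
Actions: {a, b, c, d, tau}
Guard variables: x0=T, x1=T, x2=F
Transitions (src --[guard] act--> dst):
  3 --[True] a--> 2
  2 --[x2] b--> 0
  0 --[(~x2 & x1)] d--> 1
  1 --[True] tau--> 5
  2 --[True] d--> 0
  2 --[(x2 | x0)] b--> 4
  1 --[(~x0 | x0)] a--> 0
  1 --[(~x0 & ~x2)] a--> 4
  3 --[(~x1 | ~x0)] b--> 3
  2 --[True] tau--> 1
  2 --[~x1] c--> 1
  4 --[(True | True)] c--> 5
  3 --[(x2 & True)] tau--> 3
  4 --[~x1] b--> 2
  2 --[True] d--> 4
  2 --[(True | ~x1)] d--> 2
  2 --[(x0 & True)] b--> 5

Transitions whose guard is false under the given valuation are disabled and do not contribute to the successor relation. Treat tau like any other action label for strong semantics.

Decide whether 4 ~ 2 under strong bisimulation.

Compute ~ classes (split until stable):
  P[0] = {{0,1,2,3,4,5}}
  P[1] = {{0},{1},{2},{3},{4},{5}}
Fixed point at round 2; 6 class(es).
[4]={4}  [2]={2}

Answer: NOT BISIMILAR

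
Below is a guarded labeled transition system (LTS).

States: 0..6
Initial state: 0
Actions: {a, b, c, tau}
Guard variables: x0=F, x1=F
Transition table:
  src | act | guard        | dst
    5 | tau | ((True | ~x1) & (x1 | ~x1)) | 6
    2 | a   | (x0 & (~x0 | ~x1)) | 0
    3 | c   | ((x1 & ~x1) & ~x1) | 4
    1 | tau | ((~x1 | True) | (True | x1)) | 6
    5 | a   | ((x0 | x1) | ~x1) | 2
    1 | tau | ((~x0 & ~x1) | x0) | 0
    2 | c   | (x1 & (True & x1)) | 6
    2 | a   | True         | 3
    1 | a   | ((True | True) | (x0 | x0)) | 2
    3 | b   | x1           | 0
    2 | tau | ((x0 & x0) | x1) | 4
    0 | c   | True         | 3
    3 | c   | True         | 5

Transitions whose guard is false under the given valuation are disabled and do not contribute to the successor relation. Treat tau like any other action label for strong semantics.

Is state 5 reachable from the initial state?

Answer: REACHABLE

Analysis:
8 transition(s) survive guard evaluation.
Layer 0: {0}
Layer 1: {3}  now seen {0,3}
Layer 2: {5}  now seen {0,3,5}
Layer 3: {2,6}  now seen {0,2,3,5,6}
Reachable = {0,2,3,5,6}
witness 5: c·c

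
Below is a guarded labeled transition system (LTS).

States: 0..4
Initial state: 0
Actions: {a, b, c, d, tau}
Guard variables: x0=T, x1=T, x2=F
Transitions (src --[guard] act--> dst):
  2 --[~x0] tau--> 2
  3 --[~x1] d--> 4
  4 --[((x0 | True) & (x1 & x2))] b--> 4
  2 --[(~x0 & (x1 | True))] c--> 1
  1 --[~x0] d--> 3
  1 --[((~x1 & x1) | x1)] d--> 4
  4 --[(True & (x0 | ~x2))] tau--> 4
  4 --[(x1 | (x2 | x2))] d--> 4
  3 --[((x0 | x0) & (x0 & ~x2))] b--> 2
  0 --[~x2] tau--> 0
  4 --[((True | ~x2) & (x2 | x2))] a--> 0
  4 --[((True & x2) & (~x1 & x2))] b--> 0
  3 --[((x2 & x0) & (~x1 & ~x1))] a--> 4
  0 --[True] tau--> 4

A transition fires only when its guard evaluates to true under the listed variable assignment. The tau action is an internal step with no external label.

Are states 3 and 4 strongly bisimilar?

Compute ~ classes (split until stable):
  P[0] = {{0,1,2,3,4}}
  P[1] = {{0},{1},{2},{3},{4}}
stable after 2 split(s): 5 block(s)
[3]={3}  [4]={4}

Answer: NOT BISIMILAR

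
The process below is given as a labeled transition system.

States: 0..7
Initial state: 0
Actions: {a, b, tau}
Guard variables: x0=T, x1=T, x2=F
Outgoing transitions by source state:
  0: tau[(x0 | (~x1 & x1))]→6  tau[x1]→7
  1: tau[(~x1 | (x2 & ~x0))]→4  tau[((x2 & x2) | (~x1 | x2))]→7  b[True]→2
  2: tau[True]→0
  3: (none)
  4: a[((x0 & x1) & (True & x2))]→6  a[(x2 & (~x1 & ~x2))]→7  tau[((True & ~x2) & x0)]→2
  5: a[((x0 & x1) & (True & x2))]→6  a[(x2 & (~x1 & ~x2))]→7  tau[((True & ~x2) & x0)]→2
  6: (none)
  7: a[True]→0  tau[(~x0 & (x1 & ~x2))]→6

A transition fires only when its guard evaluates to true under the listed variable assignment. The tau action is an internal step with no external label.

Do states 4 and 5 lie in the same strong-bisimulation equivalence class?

Compute ~ classes (split until stable):
  π0 = {{0,1,2,3,4,5,6,7}}
  π1 = {{0,2,4,5},{1},{3,6},{7}}
  π2 = {{0},{1},{2,4,5},{3,6},{7}}
  π3 = {{0},{1},{2},{3,6},{4,5},{7}}
Fixed point at round 4; 6 class(es).
[4]={4,5}  [5]={4,5}

Answer: BISIMILAR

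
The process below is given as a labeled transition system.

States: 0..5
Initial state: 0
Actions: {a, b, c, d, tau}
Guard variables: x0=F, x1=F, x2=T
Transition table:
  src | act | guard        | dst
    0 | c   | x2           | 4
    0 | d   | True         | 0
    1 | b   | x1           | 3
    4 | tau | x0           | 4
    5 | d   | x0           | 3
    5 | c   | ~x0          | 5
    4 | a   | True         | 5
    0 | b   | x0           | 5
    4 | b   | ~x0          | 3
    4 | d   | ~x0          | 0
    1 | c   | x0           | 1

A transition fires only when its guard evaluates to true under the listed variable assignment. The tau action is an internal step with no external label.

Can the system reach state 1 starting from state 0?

6 transition(s) survive guard evaluation.
L0 = {0}
L1 = {4}  cumulative {0,4}
L2 = {3,5}  cumulative {0,3,4,5}
Reach set: {0,3,4,5}

Answer: UNREACHABLE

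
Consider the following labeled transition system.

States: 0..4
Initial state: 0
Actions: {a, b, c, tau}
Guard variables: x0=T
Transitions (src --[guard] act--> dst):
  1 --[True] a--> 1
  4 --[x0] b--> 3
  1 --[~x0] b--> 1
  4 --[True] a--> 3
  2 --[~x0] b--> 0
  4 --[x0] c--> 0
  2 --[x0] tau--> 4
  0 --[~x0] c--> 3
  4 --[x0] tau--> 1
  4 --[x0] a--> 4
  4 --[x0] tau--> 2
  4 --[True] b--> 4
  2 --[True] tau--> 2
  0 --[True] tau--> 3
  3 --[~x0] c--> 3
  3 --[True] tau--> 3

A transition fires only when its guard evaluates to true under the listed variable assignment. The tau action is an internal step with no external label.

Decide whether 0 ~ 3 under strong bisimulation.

Answer: BISIMILAR

Trace:
Compute ~ classes (split until stable):
  π0 = {{0,1,2,3,4}}
  π1 = {{0,2,3},{1},{4}}
  π2 = {{0,3},{1},{2},{4}}
4 equivalence class(es) (converged in 3)
0∈{0,3}, 3∈{0,3}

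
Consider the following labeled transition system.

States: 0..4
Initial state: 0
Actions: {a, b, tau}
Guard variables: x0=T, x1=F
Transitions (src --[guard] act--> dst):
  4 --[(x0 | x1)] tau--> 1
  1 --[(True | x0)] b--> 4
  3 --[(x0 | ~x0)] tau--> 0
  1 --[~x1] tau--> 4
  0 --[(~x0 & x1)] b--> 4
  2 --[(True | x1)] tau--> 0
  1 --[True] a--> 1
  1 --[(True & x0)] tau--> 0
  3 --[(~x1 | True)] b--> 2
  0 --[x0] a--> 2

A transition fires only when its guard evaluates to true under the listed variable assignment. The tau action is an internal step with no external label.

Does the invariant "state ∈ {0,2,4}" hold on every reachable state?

Answer: INVARIANT HOLDS

Working:
Safe = {0,2,4}
Reach set: {0,2}
  0: safe
  2: safe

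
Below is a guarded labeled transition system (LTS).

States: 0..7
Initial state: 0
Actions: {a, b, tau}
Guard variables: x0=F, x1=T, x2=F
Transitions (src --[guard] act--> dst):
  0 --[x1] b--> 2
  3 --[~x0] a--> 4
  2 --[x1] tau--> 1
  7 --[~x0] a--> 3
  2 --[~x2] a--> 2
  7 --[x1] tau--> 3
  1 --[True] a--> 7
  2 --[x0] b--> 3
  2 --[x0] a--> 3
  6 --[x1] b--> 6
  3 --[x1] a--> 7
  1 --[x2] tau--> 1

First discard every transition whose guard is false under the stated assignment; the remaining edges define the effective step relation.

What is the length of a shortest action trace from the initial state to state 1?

Layered search for 1:
  depth 0: {0}
  depth 1: {2}
  depth 2: {1}
depth(1)=2, e.g. b·tau

Answer: 2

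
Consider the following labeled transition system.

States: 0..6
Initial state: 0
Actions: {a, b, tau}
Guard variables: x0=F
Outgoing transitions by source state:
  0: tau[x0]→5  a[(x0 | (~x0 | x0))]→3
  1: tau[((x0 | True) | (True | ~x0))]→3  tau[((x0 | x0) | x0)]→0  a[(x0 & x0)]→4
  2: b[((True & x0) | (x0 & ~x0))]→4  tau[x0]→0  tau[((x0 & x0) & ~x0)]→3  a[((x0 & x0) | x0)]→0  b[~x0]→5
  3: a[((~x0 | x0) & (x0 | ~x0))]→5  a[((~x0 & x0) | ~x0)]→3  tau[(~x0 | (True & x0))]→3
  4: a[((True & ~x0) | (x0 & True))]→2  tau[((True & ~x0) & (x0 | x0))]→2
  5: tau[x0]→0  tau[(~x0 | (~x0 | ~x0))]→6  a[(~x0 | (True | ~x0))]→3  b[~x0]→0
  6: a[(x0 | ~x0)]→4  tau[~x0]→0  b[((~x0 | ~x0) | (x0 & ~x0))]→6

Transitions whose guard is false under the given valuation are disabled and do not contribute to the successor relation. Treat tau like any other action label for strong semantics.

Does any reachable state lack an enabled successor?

Answer: DEADLOCK-FREE

Working:
Reach set: {0,2,3,4,5,6}
  0: a→3  [1 out]
  2: b→5  [1 out]
  3: a→3  a→5  tau→3  [3 out]
  4: a→2  [1 out]
  5: a→3  b→0  tau→6  [3 out]
  6: a→4  b→6  tau→0  [3 out]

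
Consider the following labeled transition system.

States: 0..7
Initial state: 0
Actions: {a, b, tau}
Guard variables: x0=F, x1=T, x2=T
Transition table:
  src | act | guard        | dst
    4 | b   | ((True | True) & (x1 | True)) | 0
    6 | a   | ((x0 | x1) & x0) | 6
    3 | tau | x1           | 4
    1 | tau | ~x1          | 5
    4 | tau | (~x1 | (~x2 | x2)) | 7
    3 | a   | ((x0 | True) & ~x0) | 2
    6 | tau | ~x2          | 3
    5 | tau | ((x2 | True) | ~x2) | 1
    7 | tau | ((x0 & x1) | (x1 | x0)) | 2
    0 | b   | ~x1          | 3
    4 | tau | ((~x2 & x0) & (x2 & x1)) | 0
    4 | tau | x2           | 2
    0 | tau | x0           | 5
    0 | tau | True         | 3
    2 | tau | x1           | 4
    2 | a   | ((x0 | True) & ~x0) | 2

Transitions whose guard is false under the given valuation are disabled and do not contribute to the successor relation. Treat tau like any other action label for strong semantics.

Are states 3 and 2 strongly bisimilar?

Bisimulation quotient by refinement:
  round 0: {{0,1,2,3,4,5,6,7}}
  round 1: {{0,5,7},{1,6},{2,3},{4}}
  round 2: {{0,7},{1,6},{2,3},{4},{5}}
Fixed point at round 3; 5 class(es).
[3]={2,3}  [2]={2,3}

Answer: BISIMILAR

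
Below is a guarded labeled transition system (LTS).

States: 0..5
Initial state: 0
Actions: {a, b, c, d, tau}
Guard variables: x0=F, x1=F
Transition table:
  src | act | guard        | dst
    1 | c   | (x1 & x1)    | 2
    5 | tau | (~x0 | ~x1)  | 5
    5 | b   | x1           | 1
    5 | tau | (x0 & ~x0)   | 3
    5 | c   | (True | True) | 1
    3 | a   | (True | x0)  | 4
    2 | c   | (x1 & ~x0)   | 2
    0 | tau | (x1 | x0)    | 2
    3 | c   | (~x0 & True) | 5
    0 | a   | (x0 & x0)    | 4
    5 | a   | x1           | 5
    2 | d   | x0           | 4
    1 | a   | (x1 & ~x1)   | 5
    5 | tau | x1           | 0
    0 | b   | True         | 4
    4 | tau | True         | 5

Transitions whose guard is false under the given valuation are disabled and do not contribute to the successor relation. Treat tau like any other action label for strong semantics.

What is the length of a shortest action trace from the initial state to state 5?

Layered search for 5:
  Layer 0: {0}
  Layer 1: {4}
  Layer 2: {5}
depth(5)=2, e.g. b·tau

Answer: 2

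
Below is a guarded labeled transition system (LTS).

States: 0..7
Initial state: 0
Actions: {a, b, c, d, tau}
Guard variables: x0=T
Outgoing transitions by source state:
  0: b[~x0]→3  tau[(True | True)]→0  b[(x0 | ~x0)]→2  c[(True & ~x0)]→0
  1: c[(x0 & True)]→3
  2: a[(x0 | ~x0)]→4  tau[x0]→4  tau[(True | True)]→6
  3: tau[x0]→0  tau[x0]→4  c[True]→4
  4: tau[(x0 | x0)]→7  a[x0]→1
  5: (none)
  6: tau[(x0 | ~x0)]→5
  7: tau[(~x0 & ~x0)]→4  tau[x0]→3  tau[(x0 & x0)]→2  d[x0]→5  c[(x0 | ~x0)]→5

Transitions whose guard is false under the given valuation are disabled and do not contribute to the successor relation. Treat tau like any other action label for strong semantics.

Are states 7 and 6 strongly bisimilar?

Refine partition for ~:
  π0 = {{0,1,2,3,4,5,6,7}}
  π1 = {{0},{1},{2,4},{3},{5},{6},{7}}
  π2 = {{0},{1},{2},{3},{4},{5},{6},{7}}
8 equivalence class(es) (converged in 3)
7∈{7}, 6∈{6}

Answer: NOT BISIMILAR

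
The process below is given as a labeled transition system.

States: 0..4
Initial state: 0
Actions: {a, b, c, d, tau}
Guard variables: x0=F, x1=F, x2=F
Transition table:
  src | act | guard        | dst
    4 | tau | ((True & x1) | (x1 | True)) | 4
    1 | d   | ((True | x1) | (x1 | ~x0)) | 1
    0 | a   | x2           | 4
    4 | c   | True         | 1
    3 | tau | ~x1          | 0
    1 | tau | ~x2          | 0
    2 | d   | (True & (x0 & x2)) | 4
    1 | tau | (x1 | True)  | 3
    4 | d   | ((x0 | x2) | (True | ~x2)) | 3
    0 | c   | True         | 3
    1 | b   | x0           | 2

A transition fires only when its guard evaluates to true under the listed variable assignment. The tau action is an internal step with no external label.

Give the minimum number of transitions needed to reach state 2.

Breadth-first toward 2:
  Layer 0: {0}
  Layer 1: {3}
2 never appears.

Answer: UNREACHABLE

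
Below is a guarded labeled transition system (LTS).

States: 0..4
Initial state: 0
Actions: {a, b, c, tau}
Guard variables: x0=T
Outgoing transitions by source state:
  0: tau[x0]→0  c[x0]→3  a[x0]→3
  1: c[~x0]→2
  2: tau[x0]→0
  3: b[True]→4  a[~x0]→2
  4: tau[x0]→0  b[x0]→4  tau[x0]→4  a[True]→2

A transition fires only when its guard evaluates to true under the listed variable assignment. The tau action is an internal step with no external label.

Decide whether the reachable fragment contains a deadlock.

Answer: DEADLOCK-FREE

Analysis:
Reachable = {0,2,3,4}
  0: a→3  c→3  tau→0  [3 exit(s)]
  2: tau→0  [1 exit(s)]
  3: b→4  [1 exit(s)]
  4: a→2  b→4  tau→0  tau→4  [4 exit(s)]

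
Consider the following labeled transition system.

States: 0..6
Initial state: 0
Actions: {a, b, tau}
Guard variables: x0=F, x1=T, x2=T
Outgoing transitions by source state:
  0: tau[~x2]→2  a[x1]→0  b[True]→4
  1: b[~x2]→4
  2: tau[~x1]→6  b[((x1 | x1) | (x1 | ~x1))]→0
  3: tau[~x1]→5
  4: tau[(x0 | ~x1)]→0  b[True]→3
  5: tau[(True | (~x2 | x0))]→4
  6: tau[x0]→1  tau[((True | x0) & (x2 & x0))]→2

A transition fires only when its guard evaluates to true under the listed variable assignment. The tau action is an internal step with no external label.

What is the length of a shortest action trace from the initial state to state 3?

Answer: 2

Analysis:
Breadth-first toward 3:
  Layer 0: {0}
  Layer 1: {4}
  Layer 2: {3}
depth(3)=2, e.g. b·b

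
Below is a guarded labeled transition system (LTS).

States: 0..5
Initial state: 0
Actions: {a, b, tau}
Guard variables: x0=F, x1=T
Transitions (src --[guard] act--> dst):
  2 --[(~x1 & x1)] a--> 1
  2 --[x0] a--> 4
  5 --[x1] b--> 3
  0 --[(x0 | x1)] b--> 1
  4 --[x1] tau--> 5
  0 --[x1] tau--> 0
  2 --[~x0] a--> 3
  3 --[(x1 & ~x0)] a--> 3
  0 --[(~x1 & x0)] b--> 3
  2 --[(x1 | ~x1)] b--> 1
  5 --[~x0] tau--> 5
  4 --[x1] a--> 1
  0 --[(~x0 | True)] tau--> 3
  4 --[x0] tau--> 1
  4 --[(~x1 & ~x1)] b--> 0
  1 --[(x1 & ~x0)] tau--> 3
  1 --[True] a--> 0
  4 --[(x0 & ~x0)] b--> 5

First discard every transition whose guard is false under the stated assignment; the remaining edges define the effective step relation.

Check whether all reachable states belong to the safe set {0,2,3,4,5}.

Answer: INVARIANT VIOLATED at state 1

Analysis:
Allowed set {0,2,3,4,5}
Reach set: {0,1,3}
  0: ok
  1: VIOLATES
  3: ok
reach 1 via b — violates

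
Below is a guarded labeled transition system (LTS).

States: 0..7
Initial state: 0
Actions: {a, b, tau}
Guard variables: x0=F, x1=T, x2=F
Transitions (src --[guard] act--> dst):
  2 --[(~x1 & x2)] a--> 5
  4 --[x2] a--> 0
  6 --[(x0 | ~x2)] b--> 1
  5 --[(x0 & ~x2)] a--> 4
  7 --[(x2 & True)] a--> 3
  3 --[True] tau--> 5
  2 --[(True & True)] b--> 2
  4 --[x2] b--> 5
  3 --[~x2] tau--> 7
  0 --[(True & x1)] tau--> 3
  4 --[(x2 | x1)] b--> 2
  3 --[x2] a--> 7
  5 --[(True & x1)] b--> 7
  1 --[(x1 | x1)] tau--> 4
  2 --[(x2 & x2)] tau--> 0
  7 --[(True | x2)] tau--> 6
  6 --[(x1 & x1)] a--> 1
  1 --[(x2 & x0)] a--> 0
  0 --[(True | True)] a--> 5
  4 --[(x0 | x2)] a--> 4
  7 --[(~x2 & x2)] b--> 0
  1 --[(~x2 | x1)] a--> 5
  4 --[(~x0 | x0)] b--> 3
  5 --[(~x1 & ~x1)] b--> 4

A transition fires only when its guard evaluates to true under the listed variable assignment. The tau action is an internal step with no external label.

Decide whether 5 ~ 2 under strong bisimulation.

Answer: NOT BISIMILAR

Analysis:
Compute ~ classes (split until stable):
  π0 = {{0,1,2,3,4,5,6,7}}
  π1 = {{0,1},{2,4,5},{3,7},{6}}
  π2 = {{0},{1},{2},{3},{4},{5},{6},{7}}
8 equivalence class(es) (converged in 3)
[5]={5}  [2]={2}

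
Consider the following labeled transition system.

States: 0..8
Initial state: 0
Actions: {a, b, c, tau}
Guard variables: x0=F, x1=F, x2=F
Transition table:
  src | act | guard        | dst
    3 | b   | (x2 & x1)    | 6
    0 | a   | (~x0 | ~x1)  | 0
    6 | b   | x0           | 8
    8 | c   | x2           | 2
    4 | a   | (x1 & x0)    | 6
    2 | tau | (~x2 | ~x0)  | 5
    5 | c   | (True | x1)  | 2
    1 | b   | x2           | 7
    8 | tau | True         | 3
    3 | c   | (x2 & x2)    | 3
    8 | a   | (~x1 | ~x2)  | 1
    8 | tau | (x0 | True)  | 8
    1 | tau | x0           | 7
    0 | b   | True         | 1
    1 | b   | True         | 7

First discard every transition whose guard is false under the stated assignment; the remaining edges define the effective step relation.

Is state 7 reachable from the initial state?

Answer: REACHABLE

Trace:
8 transition(s) survive guard evaluation.
Layer 0: {0}
Layer 1: {1}  total {0,1}
Layer 2: {7}  total {0,1,7}
Reach set: {0,1,7}
Path to 7: b·b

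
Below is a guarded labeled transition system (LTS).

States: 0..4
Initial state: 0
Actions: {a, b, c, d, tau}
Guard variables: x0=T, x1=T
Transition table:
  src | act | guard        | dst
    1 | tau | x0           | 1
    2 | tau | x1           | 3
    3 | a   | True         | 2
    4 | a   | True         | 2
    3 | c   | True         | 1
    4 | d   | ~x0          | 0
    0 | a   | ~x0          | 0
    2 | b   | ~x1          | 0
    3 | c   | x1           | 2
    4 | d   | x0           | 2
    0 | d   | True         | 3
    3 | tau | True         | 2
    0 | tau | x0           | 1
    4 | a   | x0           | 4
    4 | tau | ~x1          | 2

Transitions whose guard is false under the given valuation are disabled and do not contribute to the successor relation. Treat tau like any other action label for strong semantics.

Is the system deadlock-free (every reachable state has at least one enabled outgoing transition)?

R = {0,1,2,3}
  0: d→3  tau→1  [deg 2]
  1: tau→1  [deg 1]
  2: tau→3  [deg 1]
  3: a→2  c→1  c→2  tau→2  [deg 4]

Answer: DEADLOCK-FREE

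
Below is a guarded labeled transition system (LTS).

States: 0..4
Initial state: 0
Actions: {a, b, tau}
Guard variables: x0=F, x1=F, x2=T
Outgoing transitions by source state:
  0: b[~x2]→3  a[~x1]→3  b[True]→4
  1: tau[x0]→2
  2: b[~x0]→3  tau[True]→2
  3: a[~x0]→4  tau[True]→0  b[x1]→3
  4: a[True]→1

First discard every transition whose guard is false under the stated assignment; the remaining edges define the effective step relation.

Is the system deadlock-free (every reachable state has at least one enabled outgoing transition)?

Answer: DEADLOCK at state 1

Trace:
Reach set: {0,1,3,4}
  0: a→3  b→4  [2 exit(s)]
  1: ∅  [STUCK]
  3: a→4  tau→0  [2 exit(s)]
  4: a→1  [1 exit(s)]
trace reaching 1: b·a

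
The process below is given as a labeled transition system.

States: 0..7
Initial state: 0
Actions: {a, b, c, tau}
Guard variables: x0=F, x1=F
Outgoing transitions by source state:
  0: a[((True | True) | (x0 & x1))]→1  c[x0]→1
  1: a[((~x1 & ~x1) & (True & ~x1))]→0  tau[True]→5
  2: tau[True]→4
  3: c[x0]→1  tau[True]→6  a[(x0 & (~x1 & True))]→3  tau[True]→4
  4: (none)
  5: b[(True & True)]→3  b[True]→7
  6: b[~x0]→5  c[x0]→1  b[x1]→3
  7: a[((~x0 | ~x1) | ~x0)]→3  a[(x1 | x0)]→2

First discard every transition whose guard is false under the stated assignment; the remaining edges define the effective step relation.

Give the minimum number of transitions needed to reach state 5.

Answer: 2

Trace:
BFS to 5:
  Layer 0: {0}
  Layer 1: {1}
  Layer 2: {5}
first hit 5 at d=2 via a·tau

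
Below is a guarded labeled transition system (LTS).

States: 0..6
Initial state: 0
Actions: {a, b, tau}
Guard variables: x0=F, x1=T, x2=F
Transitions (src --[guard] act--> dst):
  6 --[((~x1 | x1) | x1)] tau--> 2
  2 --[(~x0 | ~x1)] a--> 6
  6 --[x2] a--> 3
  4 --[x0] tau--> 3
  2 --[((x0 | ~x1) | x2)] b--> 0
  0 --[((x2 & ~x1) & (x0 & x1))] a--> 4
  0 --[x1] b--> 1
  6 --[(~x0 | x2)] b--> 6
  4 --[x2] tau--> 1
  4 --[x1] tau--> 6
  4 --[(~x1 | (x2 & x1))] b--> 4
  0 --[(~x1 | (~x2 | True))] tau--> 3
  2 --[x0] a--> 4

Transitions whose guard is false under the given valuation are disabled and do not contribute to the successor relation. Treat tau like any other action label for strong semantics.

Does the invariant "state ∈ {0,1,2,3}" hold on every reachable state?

Allowed set {0,1,2,3}
Reach set: {0,1,3}
  0: ok
  1: ok
  3: ok

Answer: INVARIANT HOLDS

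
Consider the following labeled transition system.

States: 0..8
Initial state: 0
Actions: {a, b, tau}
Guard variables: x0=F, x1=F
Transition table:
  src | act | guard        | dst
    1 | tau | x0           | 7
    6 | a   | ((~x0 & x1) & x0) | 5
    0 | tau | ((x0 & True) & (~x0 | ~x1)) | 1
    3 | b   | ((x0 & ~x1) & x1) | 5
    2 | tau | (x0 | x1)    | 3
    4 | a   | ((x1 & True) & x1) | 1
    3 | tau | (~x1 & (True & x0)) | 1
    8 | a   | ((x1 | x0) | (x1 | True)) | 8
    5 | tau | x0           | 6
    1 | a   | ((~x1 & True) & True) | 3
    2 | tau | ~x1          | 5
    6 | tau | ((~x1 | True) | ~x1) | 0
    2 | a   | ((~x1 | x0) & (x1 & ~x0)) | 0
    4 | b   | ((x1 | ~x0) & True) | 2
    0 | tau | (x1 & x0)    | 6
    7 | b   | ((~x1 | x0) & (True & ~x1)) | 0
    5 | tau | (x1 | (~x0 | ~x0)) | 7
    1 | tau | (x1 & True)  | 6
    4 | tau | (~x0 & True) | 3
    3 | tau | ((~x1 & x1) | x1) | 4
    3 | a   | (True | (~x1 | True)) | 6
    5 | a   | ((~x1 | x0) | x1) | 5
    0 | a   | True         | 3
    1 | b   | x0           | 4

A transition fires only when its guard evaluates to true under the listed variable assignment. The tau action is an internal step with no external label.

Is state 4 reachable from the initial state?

Answer: UNREACHABLE

Analysis:
11 transition(s) survive guard evaluation.
L0 = {0}
L1 = {3}  total {0,3}
L2 = {6}  total {0,3,6}
Reach set: {0,3,6}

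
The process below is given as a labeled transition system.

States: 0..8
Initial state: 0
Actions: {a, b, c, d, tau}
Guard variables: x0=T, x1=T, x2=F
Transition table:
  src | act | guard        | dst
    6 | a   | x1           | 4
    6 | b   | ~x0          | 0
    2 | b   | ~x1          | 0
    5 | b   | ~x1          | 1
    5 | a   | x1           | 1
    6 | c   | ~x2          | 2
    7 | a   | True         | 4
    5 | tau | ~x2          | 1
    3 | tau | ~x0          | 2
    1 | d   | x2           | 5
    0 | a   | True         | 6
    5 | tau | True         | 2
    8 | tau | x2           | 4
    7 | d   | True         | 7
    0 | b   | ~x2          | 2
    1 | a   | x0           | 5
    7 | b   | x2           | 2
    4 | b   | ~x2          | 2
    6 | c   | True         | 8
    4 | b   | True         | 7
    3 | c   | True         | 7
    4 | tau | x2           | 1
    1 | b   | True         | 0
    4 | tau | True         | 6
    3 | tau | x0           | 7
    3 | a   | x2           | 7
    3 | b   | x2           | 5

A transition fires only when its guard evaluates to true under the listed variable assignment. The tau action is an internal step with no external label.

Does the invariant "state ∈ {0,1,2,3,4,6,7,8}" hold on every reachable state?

Inv-set: {0,1,2,3,4,6,7,8}
Reach set: {0,2,4,6,7,8}
  0: ✓
  2: ✓
  4: ✓
  6: ✓
  7: ✓
  8: ✓

Answer: INVARIANT HOLDS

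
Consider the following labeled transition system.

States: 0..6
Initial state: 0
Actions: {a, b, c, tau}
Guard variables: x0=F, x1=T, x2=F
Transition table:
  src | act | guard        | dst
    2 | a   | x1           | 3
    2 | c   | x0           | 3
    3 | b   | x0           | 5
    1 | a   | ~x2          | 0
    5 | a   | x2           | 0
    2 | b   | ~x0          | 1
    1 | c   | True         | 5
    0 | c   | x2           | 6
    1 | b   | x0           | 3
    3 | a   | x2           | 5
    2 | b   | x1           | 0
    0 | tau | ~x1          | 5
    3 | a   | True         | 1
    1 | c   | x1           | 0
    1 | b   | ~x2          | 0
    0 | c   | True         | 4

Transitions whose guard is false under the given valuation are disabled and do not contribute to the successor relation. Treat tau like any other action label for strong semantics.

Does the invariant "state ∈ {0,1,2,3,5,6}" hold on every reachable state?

Inv-set: {0,1,2,3,5,6}
Reach set: {0,4}
  0: safe
  4: VIOLATES
witness against invariant: c → 4

Answer: INVARIANT VIOLATED at state 4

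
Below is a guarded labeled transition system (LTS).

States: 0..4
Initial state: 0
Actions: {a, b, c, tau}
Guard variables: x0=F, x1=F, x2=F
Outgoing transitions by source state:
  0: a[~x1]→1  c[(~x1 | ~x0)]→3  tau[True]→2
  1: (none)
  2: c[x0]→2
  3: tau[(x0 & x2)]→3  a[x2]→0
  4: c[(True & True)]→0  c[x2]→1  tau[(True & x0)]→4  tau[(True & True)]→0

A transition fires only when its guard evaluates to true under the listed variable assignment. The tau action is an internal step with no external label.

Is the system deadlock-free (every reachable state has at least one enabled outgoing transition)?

Reach set: {0,1,2,3}
  0: a→1  c→3  tau→2  [3 exit(s)]
  1: ∅  [STUCK]
  2: ∅  [STUCK]
  3: ∅  [STUCK]
trace reaching 1: a

Answer: DEADLOCK at state 1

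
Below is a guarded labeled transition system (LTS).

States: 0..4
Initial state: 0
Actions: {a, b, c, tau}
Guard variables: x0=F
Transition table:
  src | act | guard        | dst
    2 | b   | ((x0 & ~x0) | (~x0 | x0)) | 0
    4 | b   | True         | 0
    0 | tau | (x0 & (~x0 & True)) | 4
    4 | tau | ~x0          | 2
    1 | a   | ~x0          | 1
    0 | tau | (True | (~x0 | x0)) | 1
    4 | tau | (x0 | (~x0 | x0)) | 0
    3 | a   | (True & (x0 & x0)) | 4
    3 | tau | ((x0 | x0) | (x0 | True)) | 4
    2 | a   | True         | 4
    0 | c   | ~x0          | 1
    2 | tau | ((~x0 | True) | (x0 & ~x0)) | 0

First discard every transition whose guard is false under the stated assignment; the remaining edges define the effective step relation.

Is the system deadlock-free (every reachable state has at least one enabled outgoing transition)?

Answer: DEADLOCK-FREE

Analysis:
R = {0,1}
  0: c→1  tau→1  [2 exit(s)]
  1: a→1  [1 exit(s)]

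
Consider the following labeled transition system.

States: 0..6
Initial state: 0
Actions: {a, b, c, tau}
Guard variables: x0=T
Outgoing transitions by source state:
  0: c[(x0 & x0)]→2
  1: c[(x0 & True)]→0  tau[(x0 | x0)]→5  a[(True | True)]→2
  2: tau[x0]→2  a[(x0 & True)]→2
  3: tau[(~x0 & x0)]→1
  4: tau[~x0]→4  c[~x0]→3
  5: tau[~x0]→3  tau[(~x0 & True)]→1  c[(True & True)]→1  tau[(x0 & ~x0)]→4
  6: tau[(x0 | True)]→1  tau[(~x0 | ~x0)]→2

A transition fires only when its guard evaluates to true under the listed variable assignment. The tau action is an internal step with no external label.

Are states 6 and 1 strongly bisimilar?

Compute ~ classes (split until stable):
  P[0] = {{0,1,2,3,4,5,6}}
  P[1] = {{0,5},{1},{2},{3,4},{6}}
  P[2] = {{0},{1},{2},{3,4},{5},{6}}
Fixed point at round 3; 6 class(es).
[6]={6}  [1]={1}

Answer: NOT BISIMILAR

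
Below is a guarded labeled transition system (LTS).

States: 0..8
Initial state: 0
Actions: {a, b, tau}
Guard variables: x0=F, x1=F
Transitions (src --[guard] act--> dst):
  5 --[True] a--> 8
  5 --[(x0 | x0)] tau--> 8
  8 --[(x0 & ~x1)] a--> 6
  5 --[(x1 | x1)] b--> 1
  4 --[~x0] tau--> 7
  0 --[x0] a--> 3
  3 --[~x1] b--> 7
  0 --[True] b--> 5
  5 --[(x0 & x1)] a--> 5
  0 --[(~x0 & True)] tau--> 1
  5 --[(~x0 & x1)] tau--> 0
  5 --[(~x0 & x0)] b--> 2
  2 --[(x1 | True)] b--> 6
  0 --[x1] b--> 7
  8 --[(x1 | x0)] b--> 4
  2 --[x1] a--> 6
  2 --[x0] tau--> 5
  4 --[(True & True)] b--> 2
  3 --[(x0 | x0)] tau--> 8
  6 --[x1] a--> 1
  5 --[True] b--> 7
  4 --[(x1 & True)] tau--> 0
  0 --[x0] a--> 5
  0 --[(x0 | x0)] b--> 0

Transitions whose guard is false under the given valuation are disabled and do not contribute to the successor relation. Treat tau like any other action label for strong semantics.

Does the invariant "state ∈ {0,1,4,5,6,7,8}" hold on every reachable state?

Allowed set {0,1,4,5,6,7,8}
R = {0,1,5,7,8}
  0: safe
  1: safe
  5: safe
  7: safe
  8: safe

Answer: INVARIANT HOLDS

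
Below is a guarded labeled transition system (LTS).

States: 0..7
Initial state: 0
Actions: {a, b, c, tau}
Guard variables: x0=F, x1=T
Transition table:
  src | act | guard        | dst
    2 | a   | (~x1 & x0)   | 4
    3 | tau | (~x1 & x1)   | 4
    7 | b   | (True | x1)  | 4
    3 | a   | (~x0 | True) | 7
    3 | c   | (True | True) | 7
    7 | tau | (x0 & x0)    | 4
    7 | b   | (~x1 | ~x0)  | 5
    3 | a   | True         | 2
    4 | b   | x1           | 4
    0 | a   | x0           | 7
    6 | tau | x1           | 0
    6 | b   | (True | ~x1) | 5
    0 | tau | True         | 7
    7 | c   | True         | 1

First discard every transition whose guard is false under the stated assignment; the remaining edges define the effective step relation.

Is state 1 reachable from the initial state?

After dropping false guards: 10 live edges.
Layer 0: {0}
Layer 1: {7}  now seen {0,7}
Layer 2: {1,4,5}  now seen {0,1,4,5,7}
R = {0,1,4,5,7}
witness 1: tau·c

Answer: REACHABLE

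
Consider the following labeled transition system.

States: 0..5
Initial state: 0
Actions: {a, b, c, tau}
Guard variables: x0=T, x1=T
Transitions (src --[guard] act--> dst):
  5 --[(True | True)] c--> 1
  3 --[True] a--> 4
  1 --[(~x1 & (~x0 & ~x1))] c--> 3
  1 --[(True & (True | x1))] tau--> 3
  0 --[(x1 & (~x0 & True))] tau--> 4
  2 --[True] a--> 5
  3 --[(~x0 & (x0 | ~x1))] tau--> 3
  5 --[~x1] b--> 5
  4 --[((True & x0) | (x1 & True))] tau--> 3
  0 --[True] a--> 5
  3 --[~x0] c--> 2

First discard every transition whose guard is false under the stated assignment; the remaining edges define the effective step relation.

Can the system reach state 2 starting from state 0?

Answer: UNREACHABLE

Trace:
6 transition(s) survive guard evaluation.
L0 = {0}
L1 = {5}  now seen {0,5}
L2 = {1}  now seen {0,1,5}
L3 = {3}  now seen {0,1,3,5}
L4 = {4}  now seen {0,1,3,4,5}
Reach set: {0,1,3,4,5}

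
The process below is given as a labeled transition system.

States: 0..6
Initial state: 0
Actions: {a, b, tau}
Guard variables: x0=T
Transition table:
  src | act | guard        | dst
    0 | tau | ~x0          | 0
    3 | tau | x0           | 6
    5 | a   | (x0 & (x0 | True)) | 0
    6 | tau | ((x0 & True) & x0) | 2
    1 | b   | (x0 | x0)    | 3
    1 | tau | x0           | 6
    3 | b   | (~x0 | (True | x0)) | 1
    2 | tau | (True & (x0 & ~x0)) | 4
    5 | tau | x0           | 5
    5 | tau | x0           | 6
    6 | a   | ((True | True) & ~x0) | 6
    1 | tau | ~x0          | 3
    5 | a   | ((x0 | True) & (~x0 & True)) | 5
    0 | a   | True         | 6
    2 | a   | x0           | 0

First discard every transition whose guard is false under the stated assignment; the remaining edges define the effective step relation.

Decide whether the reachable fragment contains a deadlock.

Answer: DEADLOCK-FREE

Trace:
Reach set: {0,2,6}
  0: a→6  [deg 1]
  2: a→0  [deg 1]
  6: tau→2  [deg 1]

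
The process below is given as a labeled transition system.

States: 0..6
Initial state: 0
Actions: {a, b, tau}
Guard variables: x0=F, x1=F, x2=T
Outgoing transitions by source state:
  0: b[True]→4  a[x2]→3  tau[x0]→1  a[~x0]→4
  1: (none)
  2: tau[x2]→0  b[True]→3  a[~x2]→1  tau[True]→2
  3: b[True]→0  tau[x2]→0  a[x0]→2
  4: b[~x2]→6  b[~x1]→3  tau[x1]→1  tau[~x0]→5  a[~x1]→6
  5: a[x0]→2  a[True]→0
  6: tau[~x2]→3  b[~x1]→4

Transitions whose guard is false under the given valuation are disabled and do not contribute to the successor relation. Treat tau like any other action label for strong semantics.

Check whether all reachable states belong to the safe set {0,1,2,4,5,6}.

Answer: INVARIANT VIOLATED at state 3

Analysis:
Allowed set {0,1,2,4,5,6}
Reachable = {0,3,4,5,6}
  0: ✓
  3: VIOLATES
  4: ✓
  5: ✓
  6: ✓
reach 3 via a — violates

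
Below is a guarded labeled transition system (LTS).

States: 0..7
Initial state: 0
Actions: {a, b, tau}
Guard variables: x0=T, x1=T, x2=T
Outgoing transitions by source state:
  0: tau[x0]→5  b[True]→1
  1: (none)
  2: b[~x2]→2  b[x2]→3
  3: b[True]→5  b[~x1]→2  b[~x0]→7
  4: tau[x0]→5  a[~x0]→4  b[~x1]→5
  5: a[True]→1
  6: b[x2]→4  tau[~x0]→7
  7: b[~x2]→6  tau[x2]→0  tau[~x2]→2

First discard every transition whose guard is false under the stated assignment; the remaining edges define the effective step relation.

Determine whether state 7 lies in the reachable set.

Answer: UNREACHABLE

Trace:
After dropping false guards: 8 live edges.
L0 = {0}
L1 = {1,5}  total {0,1,5}
Reach set: {0,1,5}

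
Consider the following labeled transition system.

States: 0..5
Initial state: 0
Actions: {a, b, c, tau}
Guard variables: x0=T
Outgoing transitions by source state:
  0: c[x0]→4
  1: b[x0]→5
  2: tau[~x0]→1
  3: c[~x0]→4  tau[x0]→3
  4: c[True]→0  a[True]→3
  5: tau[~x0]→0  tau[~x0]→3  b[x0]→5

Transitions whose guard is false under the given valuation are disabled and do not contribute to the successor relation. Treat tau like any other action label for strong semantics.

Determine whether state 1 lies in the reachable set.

Guard filter leaves 6 enabled edge(s).
depth 0: {0}
depth 1: {4}  total {0,4}
depth 2: {3}  total {0,3,4}
Reachable = {0,3,4}

Answer: UNREACHABLE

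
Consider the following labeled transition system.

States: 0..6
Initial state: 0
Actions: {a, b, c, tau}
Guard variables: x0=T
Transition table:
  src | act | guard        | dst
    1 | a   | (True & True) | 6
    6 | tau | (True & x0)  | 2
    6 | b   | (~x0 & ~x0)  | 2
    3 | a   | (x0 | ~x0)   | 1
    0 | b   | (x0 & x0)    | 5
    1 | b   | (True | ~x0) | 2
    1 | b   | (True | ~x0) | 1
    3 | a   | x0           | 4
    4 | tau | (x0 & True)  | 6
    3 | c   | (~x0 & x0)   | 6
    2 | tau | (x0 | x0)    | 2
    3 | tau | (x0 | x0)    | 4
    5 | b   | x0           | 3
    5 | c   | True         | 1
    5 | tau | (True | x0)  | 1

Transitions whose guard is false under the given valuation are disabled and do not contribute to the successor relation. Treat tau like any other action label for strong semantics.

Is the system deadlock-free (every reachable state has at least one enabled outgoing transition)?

Reachable = {0,1,2,3,4,5,6}
  0: b→5  [1 out]
  1: a→6  b→1  b→2  [3 out]
  2: tau→2  [1 out]
  3: a→1  a→4  tau→4  [3 out]
  4: tau→6  [1 out]
  5: b→3  c→1  tau→1  [3 out]
  6: tau→2  [1 out]

Answer: DEADLOCK-FREE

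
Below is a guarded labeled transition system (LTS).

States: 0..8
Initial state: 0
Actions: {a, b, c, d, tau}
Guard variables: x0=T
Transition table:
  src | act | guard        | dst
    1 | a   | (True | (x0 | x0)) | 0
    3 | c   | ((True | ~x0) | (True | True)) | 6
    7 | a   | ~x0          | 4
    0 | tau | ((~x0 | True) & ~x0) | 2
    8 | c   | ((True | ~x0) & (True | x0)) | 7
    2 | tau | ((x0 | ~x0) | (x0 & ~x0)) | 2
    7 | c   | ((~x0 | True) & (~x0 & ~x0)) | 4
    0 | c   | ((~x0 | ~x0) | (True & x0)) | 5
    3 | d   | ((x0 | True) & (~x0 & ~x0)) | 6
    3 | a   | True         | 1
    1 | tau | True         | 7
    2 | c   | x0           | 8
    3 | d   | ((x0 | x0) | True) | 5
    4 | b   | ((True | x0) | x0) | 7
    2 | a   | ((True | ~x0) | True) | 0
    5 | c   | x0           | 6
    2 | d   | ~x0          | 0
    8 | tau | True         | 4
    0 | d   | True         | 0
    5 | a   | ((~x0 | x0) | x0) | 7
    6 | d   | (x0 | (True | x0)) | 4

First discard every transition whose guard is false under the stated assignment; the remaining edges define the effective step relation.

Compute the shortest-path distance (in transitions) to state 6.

BFS to 6:
  L0 = {0}
  L1 = {5}
  L2 = {6,7}
depth(6)=2, e.g. c·c

Answer: 2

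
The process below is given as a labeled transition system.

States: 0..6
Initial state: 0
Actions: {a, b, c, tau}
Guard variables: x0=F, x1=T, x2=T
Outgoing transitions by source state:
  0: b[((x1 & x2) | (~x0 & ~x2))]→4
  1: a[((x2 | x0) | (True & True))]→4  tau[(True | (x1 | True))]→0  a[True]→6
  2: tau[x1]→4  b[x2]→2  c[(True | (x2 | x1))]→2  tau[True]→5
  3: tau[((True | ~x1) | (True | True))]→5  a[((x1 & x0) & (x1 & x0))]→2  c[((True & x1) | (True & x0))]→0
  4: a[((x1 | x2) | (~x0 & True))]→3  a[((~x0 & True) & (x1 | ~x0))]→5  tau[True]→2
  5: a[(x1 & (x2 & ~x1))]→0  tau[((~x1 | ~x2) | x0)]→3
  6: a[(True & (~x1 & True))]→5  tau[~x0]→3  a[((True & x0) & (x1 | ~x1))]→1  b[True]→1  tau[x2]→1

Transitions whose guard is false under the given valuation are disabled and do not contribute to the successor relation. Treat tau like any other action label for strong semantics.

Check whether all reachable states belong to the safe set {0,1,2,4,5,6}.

Safe = {0,1,2,4,5,6}
R = {0,2,3,4,5}
  0: ✓
  2: ✓
  3: ✗ unsafe
  4: ✓
  5: ✓
counterexample path to 3: b·a

Answer: INVARIANT VIOLATED at state 3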